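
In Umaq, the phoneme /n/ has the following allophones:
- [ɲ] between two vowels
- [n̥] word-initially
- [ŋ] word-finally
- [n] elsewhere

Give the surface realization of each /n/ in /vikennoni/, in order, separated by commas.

Occurrence 1 (position 5): no conditioning environment matches → elsewhere allophone [n].
Occurrence 2 (position 6): no conditioning environment matches → elsewhere allophone [n].
Occurrence 3 (position 8): between two vowels → [ɲ].

[n], [n], [ɲ]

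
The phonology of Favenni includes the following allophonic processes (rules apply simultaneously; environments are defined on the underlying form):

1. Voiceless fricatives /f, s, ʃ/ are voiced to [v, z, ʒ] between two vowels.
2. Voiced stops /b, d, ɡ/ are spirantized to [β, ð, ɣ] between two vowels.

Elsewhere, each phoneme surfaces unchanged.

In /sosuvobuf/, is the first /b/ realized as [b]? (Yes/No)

No

/b/ (between /o/ and /u/): between two vowels, so rule 2 applies → [β].
The actual realization is [β], not [b].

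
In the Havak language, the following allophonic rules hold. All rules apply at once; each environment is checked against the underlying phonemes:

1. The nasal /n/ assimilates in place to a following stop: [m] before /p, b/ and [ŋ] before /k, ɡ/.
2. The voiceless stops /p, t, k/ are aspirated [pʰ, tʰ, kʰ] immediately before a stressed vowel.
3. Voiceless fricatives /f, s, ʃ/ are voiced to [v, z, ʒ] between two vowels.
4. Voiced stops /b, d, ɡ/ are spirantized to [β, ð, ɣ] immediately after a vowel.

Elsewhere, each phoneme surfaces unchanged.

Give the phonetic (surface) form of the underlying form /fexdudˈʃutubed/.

[fexduðˈʃutuβeð]

/f/ (word-initial) is in the target of rule 3 but the environment (between two vowels) is not met → [f].
/d/ (between /x/ and /u/) is in the target of rule 4 but the environment (immediately after a vowel) is not met → [d].
/d/ — between /u/ and /ʃ/, immediately after a vowel — surfaces as [ð] (rule 4).
/ʃ/ — between /d/ and /u/; rule 3 does not apply here → [ʃ].
/t/ (between /u/ and /u/): rule 2 targets it, but not immediately before a stressed vowel → unchanged [t].
/b/ (between /u/ and /e/) occurs immediately after a vowel → [β] by rule 4.
/d/ (word-final) occurs immediately after a vowel → [ð] by rule 4.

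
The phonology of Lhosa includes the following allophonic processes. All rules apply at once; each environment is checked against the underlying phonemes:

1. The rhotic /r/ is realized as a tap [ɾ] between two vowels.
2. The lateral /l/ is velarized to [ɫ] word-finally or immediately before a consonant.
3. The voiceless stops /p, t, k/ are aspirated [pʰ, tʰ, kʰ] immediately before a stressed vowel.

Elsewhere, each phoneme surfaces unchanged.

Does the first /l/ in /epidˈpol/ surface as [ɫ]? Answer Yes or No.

/l/ (word-final) occurs word-finally or immediately before a consonant → [ɫ] by rule 2.
The actual realization is [ɫ], which matches [ɫ].

Yes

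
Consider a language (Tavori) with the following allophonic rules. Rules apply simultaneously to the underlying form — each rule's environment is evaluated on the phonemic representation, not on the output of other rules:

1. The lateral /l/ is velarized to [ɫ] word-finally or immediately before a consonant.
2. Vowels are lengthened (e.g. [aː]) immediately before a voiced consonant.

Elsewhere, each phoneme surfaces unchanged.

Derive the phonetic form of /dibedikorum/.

[diːbeːdikoːruːm]

/d/ (word-initial) is unaffected → [d].
/i/ (between /d/ and /b/) occurs before a voiced consonant → [iː] by rule 2.
/b/ (between /i/ and /e/): no rule targets it → [b].
/e/ meets the environment for rule 2 (before a voiced consonant) → [eː].
/d/ stays [d].
/i/ (between /d/ and /k/) is in the target of rule 2 but the environment (before a voiced consonant) is not met → [i].
/k/ stays [k].
/o/ (between /k/ and /r/) occurs before a voiced consonant → [oː] by rule 2.
/r/ stays [r].
/u/ (between /r/ and /m/): before a voiced consonant, so rule 2 applies → [uː].
/m/ (word-final): no rule targets it → [m].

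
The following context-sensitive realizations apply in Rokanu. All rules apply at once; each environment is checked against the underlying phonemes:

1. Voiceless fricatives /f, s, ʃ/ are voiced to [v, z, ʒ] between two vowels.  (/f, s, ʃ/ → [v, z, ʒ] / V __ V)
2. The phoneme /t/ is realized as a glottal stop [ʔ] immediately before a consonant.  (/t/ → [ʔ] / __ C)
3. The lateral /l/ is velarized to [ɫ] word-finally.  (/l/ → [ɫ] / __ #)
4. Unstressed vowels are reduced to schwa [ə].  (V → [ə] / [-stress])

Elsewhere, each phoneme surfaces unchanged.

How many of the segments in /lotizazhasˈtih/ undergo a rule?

4

Segments that undergo a rule: /o/ → [ə] (rule 4); /i/ → [ə] (rule 4); /a/ → [ə] (rule 4); /a/ → [ə] (rule 4).
All other segments surface unchanged.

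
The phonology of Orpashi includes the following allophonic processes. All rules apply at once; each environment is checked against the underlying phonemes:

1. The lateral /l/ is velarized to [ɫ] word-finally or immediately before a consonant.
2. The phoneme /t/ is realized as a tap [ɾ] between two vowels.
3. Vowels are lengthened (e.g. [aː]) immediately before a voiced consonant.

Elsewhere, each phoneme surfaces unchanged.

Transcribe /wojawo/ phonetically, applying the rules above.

/o/ meets the environment for rule 3 (before a voiced consonant) → [oː].
/a/ meets the environment for rule 3 (before a voiced consonant) → [aː].
/o/ (word-final) fails the environment for rule 3, so it stays [o].

[woːjaːwo]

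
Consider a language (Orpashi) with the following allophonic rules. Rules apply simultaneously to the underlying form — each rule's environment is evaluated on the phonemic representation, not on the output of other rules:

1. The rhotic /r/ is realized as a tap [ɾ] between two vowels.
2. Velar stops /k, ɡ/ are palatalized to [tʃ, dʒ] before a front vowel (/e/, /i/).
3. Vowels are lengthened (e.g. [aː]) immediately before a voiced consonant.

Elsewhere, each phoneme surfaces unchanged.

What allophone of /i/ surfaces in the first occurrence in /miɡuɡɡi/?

/i/ (between /m/ and /ɡ/): before a voiced consonant, so rule 3 applies → [iː].

[iː]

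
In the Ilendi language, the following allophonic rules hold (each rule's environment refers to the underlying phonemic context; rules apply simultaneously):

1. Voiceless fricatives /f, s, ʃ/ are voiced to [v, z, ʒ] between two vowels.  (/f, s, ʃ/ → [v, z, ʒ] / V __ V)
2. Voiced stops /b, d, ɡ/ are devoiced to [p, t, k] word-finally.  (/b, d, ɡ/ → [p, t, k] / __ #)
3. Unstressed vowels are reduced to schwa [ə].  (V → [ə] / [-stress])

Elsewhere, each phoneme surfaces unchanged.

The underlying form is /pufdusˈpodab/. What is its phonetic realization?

[pəfdəsˈpodəp]

Rule 3 applies to /u/ (between /p/ and /f/: in an unstressed syllable) → [ə].
/f/ (between /u/ and /d/): rule 1 targets it, but not between two vowels → unchanged [f].
/d/ (between /f/ and /u/) is in the target of rule 2 but the environment (word-finally) is not met → [d].
/u/ — between /d/ and /s/, in an unstressed syllable — surfaces as [ə] (rule 3).
/s/ — between /u/ and /p/; rule 1 does not apply here → [s].
/o/ (between /p/ and /d/) is in the target of rule 3 but the environment (in an unstressed syllable) is not met → [o].
/d/ (between /o/ and /a/) fails the environment for rule 2, so it stays [d].
/a/ (between /d/ and /b/): in an unstressed syllable, so rule 3 applies → [ə].
/b/ — word-final, word-finally — surfaces as [p] (rule 2).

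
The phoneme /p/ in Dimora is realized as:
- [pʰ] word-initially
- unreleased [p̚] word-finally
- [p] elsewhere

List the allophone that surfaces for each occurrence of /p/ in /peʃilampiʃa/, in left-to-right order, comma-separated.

Occurrence 1 (position 1): word-initially → [pʰ].
Occurrence 2 (position 8): no conditioning environment matches → elsewhere allophone [p].

[pʰ], [p]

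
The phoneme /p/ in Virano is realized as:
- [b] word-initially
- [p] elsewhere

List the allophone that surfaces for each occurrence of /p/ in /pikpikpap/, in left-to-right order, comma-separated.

Occurrence 1 (position 1): word-initially → [b].
Occurrence 2 (position 4): no conditioning environment matches → elsewhere allophone [p].
Occurrence 3 (position 7): no conditioning environment matches → elsewhere allophone [p].
Occurrence 4 (position 9): no conditioning environment matches → elsewhere allophone [p].

[b], [p], [p], [p]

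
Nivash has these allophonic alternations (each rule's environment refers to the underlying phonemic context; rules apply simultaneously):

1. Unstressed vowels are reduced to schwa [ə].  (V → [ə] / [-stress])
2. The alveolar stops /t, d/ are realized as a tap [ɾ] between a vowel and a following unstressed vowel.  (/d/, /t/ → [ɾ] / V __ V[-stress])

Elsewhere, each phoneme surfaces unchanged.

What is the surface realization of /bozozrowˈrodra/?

[bəzəzrəwˈrodrə]

/b/ (word-initial) is unaffected → [b].
/o/ (between /b/ and /z/): in an unstressed syllable, so rule 1 applies → [ə].
/z/ (between /o/ and /o/) is unaffected → [z].
/o/ meets the environment for rule 1 (in an unstressed syllable) → [ə].
/z/ — not in any rule's target class → [z].
/r/ stays [r].
/o/ — between /r/ and /w/, in an unstressed syllable — surfaces as [ə] (rule 1).
/w/ (between /o/ and /r/) is unaffected → [w].
/r/ — not in any rule's target class → [r].
/o/ (between /r/ and /d/) is in the target of rule 1 but the environment (in an unstressed syllable) is not met → [o].
/d/ (between /o/ and /r/) is in the target of rule 2 but the environment (between a vowel and a following unstressed vowel) is not met → [d].
/r/ (between /d/ and /a/) is unaffected → [r].
/a/ (word-final) occurs in an unstressed syllable → [ə] by rule 1.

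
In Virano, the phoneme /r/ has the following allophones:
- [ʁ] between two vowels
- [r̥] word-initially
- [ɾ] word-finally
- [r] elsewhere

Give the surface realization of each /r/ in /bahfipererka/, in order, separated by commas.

[ʁ], [r]

Occurrence 1 (position 8): between two vowels → [ʁ].
Occurrence 2 (position 10): no conditioning environment matches → elsewhere allophone [r].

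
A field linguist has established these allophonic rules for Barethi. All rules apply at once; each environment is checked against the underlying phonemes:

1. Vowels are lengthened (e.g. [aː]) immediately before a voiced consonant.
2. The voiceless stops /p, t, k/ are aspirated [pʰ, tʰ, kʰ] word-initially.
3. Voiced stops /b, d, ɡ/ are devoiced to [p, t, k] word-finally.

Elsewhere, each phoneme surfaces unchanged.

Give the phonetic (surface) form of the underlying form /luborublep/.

[luːboːruːblep]

/l/ (word-initial) is unaffected → [l].
/u/ (between /l/ and /b/) occurs before a voiced consonant → [uː] by rule 1.
/b/ (between /u/ and /o/) is in the target of rule 3 but the environment (word-finally) is not met → [b].
/o/ (between /b/ and /r/): before a voiced consonant, so rule 1 applies → [oː].
/r/ — not in any rule's target class → [r].
/u/ — between /r/ and /b/, before a voiced consonant — surfaces as [uː] (rule 1).
/b/ (between /u/ and /l/): rule 3 targets it, but not word-finally → unchanged [b].
/l/ — not in any rule's target class → [l].
/e/ (between /l/ and /p/) fails the environment for rule 1, so it stays [e].
/p/ (word-final) is in the target of rule 2 but the environment (word-initially) is not met → [p].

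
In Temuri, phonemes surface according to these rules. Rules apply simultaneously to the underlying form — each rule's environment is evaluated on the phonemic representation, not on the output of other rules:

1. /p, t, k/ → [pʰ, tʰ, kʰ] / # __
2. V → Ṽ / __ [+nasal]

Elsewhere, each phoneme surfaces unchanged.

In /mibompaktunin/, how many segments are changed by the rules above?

Segments that undergo a rule: /o/ → [õ] (rule 2); /u/ → [ũ] (rule 2); /i/ → [ĩ] (rule 2).
All other segments surface unchanged.

3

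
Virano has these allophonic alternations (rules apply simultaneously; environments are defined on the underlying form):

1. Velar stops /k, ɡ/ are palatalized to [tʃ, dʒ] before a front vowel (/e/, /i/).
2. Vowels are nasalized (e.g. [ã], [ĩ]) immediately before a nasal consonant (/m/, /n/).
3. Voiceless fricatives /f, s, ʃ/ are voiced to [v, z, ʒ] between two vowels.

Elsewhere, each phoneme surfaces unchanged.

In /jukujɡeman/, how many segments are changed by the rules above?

3

Segments that undergo a rule: /ɡ/ → [dʒ] (rule 1); /e/ → [ẽ] (rule 2); /a/ → [ã] (rule 2).
All other segments surface unchanged.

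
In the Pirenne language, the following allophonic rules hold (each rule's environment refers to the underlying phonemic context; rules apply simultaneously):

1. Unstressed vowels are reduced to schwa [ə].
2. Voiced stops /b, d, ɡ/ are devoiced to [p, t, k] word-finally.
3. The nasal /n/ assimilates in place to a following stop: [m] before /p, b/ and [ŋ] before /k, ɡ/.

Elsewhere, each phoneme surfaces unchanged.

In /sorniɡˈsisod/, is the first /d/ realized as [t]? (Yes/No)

Yes

/d/ (word-final): word-finally, so rule 2 applies → [t].
The actual realization is [t], which matches [t].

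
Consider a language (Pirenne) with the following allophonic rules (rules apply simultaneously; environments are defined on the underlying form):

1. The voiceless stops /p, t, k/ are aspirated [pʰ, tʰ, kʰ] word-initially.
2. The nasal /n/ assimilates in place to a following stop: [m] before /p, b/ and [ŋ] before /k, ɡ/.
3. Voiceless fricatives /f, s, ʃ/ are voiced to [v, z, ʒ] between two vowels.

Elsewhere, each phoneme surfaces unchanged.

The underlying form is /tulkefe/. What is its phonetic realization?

/t/ (word-initial) occurs word-initially → [tʰ] by rule 1.
/u/ (between /t/ and /l/): no rule targets it → [u].
/l/ — not in any rule's target class → [l].
/k/ — between /l/ and /e/; rule 1 does not apply here → [k].
/e/ stays [e].
/f/ (between /e/ and /e/): between two vowels, so rule 3 applies → [v].
/e/ stays [e].

[tʰulkeve]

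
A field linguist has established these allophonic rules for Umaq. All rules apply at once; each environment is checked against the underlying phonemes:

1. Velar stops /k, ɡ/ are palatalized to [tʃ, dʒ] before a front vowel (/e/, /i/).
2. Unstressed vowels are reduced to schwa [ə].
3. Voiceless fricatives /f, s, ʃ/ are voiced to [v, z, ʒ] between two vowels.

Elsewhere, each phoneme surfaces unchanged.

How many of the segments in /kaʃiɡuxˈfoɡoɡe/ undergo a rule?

Segments that undergo a rule: /a/ → [ə] (rule 2); /ʃ/ → [ʒ] (rule 3); /i/ → [ə] (rule 2); /u/ → [ə] (rule 2); /o/ → [ə] (rule 2); /ɡ/ → [dʒ] (rule 1); /e/ → [ə] (rule 2).
All other segments surface unchanged.

7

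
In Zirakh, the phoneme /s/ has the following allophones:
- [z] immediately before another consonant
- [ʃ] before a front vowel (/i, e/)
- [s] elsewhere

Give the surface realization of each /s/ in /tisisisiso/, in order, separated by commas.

Occurrence 1 (position 3): before a front vowel (/i, e/) → [ʃ].
Occurrence 2 (position 5): before a front vowel (/i, e/) → [ʃ].
Occurrence 3 (position 7): before a front vowel (/i, e/) → [ʃ].
Occurrence 4 (position 9): no conditioning environment matches → elsewhere allophone [s].

[ʃ], [ʃ], [ʃ], [s]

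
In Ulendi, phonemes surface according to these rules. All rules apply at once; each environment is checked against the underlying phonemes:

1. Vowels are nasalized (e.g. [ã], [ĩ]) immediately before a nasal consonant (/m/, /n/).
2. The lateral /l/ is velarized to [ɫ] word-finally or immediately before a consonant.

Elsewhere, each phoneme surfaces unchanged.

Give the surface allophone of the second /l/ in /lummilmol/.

[ɫ]

/l/ meets the environment for rule 2 (word-finally or immediately before a consonant) → [ɫ].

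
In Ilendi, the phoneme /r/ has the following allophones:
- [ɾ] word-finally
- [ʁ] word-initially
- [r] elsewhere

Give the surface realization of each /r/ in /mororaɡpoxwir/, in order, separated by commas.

[r], [r], [ɾ]

Occurrence 1 (position 3): no conditioning environment matches → elsewhere allophone [r].
Occurrence 2 (position 5): no conditioning environment matches → elsewhere allophone [r].
Occurrence 3 (position 13): word-finally → [ɾ].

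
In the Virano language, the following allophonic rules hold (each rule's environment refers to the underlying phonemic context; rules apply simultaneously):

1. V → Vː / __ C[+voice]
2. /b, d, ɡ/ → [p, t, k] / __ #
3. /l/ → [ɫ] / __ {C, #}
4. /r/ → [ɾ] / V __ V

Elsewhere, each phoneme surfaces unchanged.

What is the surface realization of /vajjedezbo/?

[vaːjjeːdeːzbo]

/v/ (word-initial): no rule targets it → [v].
Rule 1 applies to /a/ (between /v/ and /j/: before a voiced consonant) → [aː].
/j/ (between /a/ and /j/) is unaffected → [j].
/j/ (between /j/ and /e/): no rule targets it → [j].
/e/ — between /j/ and /d/, before a voiced consonant — surfaces as [eː] (rule 1).
/d/ — between /e/ and /e/; rule 2 does not apply here → [d].
/e/ meets the environment for rule 1 (before a voiced consonant) → [eː].
/z/ (between /e/ and /b/) is unaffected → [z].
/b/ — between /z/ and /o/; rule 2 does not apply here → [b].
/o/ (word-final): rule 1 targets it, but not before a voiced consonant → unchanged [o].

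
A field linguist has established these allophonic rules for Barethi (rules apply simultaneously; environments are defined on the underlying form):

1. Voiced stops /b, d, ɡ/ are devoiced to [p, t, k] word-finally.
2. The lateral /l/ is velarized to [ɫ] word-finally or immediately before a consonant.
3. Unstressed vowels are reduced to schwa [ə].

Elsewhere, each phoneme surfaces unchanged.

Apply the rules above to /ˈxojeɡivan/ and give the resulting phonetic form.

[ˈxojəɡəvən]

/o/ (between /x/ and /j/) fails the environment for rule 3, so it stays [o].
Rule 3 applies to /e/ (between /j/ and /ɡ/: in an unstressed syllable) → [ə].
/ɡ/ (between /e/ and /i/): rule 1 targets it, but not word-finally → unchanged [ɡ].
/i/ — between /ɡ/ and /v/, in an unstressed syllable — surfaces as [ə] (rule 3).
Rule 3 applies to /a/ (between /v/ and /n/: in an unstressed syllable) → [ə].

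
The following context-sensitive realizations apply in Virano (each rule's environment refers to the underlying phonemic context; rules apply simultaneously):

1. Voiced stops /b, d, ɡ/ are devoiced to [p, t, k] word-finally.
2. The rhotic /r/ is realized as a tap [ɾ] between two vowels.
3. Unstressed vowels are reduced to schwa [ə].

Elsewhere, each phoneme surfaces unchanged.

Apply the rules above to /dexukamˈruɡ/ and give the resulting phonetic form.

/d/ (word-initial) is in the target of rule 1 but the environment (word-finally) is not met → [d].
/e/ meets the environment for rule 3 (in an unstressed syllable) → [ə].
/x/ (between /e/ and /u/) is unaffected → [x].
/u/ (between /x/ and /k/): in an unstressed syllable, so rule 3 applies → [ə].
/k/ — not in any rule's target class → [k].
/a/ (between /k/ and /m/): in an unstressed syllable, so rule 3 applies → [ə].
/m/ — not in any rule's target class → [m].
/r/ (between /m/ and /u/) fails the environment for rule 2, so it stays [r].
/u/ (between /r/ and /ɡ/) is in the target of rule 3 but the environment (in an unstressed syllable) is not met → [u].
/ɡ/ (word-final): word-finally, so rule 1 applies → [k].

[dəxəkəmˈruk]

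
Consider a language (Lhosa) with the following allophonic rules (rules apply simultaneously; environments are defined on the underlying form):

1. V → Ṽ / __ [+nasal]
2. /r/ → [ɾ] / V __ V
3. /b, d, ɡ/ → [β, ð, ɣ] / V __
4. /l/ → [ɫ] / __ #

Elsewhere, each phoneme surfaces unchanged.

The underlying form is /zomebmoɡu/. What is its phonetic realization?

[zõmeβmoɣu]

/z/ (word-initial) is unaffected → [z].
/o/ — between /z/ and /m/, before a nasal consonant — surfaces as [õ] (rule 1).
/m/ — not in any rule's target class → [m].
/e/ (between /m/ and /b/): rule 1 targets it, but not before a nasal consonant → unchanged [e].
/b/ (between /e/ and /m/): immediately after a vowel, so rule 3 applies → [β].
/m/ stays [m].
/o/ (between /m/ and /ɡ/) is in the target of rule 1 but the environment (before a nasal consonant) is not met → [o].
/ɡ/ — between /o/ and /u/, immediately after a vowel — surfaces as [ɣ] (rule 3).
/u/ (word-final): rule 1 targets it, but not before a nasal consonant → unchanged [u].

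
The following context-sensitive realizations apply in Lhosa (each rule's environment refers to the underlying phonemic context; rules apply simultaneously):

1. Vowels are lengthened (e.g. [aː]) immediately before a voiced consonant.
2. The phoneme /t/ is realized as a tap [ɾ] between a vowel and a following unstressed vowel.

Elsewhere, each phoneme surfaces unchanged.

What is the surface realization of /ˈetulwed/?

/e/ (word-initial): rule 1 targets it, but not before a voiced consonant → unchanged [e].
Rule 2 applies to /t/ (between /e/ and /u/: between a vowel and a following unstressed vowel) → [ɾ].
/u/ meets the environment for rule 1 (before a voiced consonant) → [uː].
/l/ (between /u/ and /w/) is unaffected → [l].
/w/ — not in any rule's target class → [w].
/e/ (between /w/ and /d/) occurs before a voiced consonant → [eː] by rule 1.
/d/ (word-final): no rule targets it → [d].

[ˈeɾuːlweːd]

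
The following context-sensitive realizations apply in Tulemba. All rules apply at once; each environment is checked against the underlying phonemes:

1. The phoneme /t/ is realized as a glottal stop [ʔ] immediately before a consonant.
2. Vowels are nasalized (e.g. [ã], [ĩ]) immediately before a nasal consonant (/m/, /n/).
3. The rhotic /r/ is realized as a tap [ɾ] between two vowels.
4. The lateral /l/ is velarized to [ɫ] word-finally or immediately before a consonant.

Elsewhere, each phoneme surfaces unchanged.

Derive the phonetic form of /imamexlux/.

Rule 2 applies to /i/ (word-initial: before a nasal consonant) → [ĩ].
/m/ (between /i/ and /a/) is unaffected → [m].
/a/ — between /m/ and /m/, before a nasal consonant — surfaces as [ã] (rule 2).
/m/ stays [m].
/e/ (between /m/ and /x/) is in the target of rule 2 but the environment (before a nasal consonant) is not met → [e].
/x/ (between /e/ and /l/): no rule targets it → [x].
/l/ — between /x/ and /u/; rule 4 does not apply here → [l].
/u/ — between /l/ and /x/; rule 2 does not apply here → [u].
/x/ (word-final): no rule targets it → [x].

[ĩmãmexlux]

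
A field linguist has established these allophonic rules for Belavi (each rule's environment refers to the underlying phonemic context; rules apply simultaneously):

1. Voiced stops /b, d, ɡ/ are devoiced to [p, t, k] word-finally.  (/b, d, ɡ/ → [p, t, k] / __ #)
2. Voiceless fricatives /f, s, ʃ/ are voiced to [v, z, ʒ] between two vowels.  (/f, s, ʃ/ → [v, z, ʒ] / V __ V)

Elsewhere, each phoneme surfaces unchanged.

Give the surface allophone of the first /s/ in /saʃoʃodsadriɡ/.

/s/ — word-initial; rule 2 does not apply here → [s].

[s]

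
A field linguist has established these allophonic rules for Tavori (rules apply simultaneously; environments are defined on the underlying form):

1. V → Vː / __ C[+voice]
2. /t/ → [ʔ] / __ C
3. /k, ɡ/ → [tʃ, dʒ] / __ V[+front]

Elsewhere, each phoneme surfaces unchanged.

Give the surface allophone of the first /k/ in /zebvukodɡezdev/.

/k/ (between /u/ and /o/) fails the environment for rule 3, so it stays [k].

[k]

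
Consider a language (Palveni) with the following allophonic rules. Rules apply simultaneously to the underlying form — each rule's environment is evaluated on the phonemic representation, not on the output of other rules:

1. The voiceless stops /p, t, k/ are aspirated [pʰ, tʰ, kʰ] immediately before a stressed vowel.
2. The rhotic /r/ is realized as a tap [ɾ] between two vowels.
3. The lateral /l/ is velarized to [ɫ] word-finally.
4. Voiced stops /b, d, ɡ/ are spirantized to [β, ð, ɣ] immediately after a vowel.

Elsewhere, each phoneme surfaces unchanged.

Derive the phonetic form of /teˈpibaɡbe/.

[teˈpʰiβaɣbe]

/t/ — word-initial; rule 1 does not apply here → [t].
/e/ stays [e].
Rule 1 applies to /p/ (between /e/ and /i/: immediately before a stressed vowel) → [pʰ].
/i/ stays [i].
/b/ (between /i/ and /a/) occurs immediately after a vowel → [β] by rule 4.
/a/ — not in any rule's target class → [a].
/ɡ/ (between /a/ and /b/) occurs immediately after a vowel → [ɣ] by rule 4.
/b/ (between /ɡ/ and /e/) is in the target of rule 4 but the environment (immediately after a vowel) is not met → [b].
/e/ — not in any rule's target class → [e].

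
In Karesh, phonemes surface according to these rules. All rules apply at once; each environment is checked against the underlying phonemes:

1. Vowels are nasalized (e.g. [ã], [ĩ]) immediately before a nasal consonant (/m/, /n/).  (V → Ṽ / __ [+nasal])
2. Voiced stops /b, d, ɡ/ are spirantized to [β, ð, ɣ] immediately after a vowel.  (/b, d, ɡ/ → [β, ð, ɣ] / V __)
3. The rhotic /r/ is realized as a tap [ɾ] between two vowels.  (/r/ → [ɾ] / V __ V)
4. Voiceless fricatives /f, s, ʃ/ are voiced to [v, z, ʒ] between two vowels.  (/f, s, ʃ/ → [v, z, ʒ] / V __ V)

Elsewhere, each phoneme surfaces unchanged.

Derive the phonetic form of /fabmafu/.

[faβmavu]

/f/ (word-initial) fails the environment for rule 4, so it stays [f].
/a/ (between /f/ and /b/): rule 1 targets it, but not before a nasal consonant → unchanged [a].
/b/ meets the environment for rule 2 (immediately after a vowel) → [β].
/m/ stays [m].
/a/ (between /m/ and /f/) is in the target of rule 1 but the environment (before a nasal consonant) is not met → [a].
/f/ (between /a/ and /u/): between two vowels, so rule 4 applies → [v].
/u/ — word-final; rule 1 does not apply here → [u].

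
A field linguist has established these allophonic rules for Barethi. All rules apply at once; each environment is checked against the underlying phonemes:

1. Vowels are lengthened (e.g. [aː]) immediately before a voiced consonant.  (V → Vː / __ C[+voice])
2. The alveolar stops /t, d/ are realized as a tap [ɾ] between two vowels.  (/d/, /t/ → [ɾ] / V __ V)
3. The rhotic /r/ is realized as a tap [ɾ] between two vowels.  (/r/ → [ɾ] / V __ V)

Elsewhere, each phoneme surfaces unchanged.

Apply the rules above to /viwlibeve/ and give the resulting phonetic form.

/v/ (word-initial): no rule targets it → [v].
/i/ — between /v/ and /w/, before a voiced consonant — surfaces as [iː] (rule 1).
/w/ — not in any rule's target class → [w].
/l/ (between /w/ and /i/) is unaffected → [l].
/i/ (between /l/ and /b/): before a voiced consonant, so rule 1 applies → [iː].
/b/ (between /i/ and /e/): no rule targets it → [b].
Rule 1 applies to /e/ (between /b/ and /v/: before a voiced consonant) → [eː].
/v/ (between /e/ and /e/) is unaffected → [v].
/e/ (word-final): rule 1 targets it, but not before a voiced consonant → unchanged [e].

[viːwliːbeːve]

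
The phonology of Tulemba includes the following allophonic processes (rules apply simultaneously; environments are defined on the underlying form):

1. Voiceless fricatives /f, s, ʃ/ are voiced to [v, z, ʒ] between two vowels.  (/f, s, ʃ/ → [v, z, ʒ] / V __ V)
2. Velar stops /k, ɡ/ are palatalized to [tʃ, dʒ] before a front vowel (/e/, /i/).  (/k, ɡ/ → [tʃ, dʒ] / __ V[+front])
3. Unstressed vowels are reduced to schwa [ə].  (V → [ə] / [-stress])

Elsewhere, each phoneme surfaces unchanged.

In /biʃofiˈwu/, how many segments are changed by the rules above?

5

Segments that undergo a rule: /i/ → [ə] (rule 3); /ʃ/ → [ʒ] (rule 1); /o/ → [ə] (rule 3); /f/ → [v] (rule 1); /i/ → [ə] (rule 3).
All other segments surface unchanged.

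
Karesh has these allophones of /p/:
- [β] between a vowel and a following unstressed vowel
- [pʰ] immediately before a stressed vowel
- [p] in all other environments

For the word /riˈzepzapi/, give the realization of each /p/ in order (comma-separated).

Occurrence 1 (position 5): no conditioning environment matches → elsewhere allophone [p].
Occurrence 2 (position 8): between a vowel and a following unstressed vowel → [β].

[p], [β]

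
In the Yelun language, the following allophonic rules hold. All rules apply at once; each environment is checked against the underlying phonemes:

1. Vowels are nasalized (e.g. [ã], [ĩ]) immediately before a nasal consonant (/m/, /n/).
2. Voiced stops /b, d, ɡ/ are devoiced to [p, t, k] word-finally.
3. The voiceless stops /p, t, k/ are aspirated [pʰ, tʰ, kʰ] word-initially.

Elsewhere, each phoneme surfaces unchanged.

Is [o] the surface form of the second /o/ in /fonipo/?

Yes

/o/ — word-final; rule 1 does not apply here → [o].
The actual realization is [o], which matches [o].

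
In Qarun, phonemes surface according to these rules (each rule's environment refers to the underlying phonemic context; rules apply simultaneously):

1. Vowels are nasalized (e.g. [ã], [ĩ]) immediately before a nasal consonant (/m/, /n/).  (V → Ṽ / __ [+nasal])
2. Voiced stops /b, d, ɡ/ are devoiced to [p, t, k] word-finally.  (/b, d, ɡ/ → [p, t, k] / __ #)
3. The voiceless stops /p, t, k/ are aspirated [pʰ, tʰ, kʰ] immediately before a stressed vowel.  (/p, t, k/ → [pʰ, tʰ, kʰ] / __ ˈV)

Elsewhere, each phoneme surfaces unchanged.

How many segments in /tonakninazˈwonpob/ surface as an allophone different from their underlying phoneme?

4

Segments that undergo a rule: /o/ → [õ] (rule 1); /i/ → [ĩ] (rule 1); /o/ → [õ] (rule 1); /b/ → [p] (rule 2).
All other segments surface unchanged.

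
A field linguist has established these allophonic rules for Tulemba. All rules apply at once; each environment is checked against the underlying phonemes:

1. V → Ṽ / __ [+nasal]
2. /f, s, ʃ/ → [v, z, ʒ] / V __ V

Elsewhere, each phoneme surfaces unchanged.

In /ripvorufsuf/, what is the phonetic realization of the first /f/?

/f/ — between /u/ and /s/; rule 2 does not apply here → [f].

[f]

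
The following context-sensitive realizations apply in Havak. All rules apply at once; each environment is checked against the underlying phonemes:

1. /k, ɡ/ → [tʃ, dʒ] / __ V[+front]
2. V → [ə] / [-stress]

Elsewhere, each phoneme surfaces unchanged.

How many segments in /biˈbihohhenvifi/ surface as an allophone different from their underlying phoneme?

5

Segments that undergo a rule: /i/ → [ə] (rule 2); /o/ → [ə] (rule 2); /e/ → [ə] (rule 2); /i/ → [ə] (rule 2); /i/ → [ə] (rule 2).
All other segments surface unchanged.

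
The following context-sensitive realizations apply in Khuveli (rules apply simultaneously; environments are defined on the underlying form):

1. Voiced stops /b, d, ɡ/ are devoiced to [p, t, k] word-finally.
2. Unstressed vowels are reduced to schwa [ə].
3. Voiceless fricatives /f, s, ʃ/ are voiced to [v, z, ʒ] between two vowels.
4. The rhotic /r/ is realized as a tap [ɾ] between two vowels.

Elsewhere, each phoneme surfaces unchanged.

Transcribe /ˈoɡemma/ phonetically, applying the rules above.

/o/ (word-initial) is in the target of rule 2 but the environment (in an unstressed syllable) is not met → [o].
/ɡ/ — between /o/ and /e/; rule 1 does not apply here → [ɡ].
Rule 2 applies to /e/ (between /ɡ/ and /m/: in an unstressed syllable) → [ə].
/m/ — not in any rule's target class → [m].
/m/ stays [m].
/a/ (word-final): in an unstressed syllable, so rule 2 applies → [ə].

[ˈoɡəmmə]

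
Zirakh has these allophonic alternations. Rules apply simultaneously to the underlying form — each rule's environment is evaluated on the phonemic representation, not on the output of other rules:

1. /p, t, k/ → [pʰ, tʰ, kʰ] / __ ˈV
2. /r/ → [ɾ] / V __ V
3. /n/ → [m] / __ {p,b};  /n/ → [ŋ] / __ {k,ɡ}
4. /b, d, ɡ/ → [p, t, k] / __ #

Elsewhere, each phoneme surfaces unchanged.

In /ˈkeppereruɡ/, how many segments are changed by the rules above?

Segments that undergo a rule: /k/ → [kʰ] (rule 1); /r/ → [ɾ] (rule 2); /r/ → [ɾ] (rule 2); /ɡ/ → [k] (rule 4).
All other segments surface unchanged.

4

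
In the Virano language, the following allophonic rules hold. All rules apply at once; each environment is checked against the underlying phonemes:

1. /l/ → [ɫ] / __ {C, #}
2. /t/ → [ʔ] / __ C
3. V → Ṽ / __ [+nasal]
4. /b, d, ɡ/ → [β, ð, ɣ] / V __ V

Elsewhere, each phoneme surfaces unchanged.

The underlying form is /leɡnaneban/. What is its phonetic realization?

/l/ (word-initial): rule 1 targets it, but not word-finally or immediately before a consonant → unchanged [l].
/e/ (between /l/ and /ɡ/): rule 3 targets it, but not before a nasal consonant → unchanged [e].
/ɡ/ (between /e/ and /n/) fails the environment for rule 4, so it stays [ɡ].
/n/ — not in any rule's target class → [n].
/a/ meets the environment for rule 3 (before a nasal consonant) → [ã].
/n/ (between /a/ and /e/) is unaffected → [n].
/e/ (between /n/ and /b/) fails the environment for rule 3, so it stays [e].
/b/ meets the environment for rule 4 (between two vowels) → [β].
/a/ meets the environment for rule 3 (before a nasal consonant) → [ã].
/n/ stays [n].

[leɡnãneβãn]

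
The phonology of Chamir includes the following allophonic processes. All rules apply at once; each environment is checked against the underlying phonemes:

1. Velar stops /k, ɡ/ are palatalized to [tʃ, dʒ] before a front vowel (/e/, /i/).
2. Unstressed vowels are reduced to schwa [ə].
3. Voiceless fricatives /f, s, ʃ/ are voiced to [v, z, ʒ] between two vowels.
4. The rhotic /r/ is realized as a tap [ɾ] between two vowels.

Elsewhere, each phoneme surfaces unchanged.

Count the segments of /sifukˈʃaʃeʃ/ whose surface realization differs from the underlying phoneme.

5

Segments that undergo a rule: /i/ → [ə] (rule 2); /f/ → [v] (rule 3); /u/ → [ə] (rule 2); /ʃ/ → [ʒ] (rule 3); /e/ → [ə] (rule 2).
All other segments surface unchanged.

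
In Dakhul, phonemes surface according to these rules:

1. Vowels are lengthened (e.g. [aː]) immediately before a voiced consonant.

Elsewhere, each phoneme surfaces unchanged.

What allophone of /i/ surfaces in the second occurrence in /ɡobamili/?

[i]

/i/ (word-final) fails the environment for rule 1, so it stays [i].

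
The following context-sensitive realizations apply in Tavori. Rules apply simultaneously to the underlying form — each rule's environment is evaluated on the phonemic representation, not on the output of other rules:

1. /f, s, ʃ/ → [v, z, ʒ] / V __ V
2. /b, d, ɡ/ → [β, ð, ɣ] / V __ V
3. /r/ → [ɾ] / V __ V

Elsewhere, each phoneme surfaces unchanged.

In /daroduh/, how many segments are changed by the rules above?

Segments that undergo a rule: /r/ → [ɾ] (rule 3); /d/ → [ð] (rule 2).
All other segments surface unchanged.

2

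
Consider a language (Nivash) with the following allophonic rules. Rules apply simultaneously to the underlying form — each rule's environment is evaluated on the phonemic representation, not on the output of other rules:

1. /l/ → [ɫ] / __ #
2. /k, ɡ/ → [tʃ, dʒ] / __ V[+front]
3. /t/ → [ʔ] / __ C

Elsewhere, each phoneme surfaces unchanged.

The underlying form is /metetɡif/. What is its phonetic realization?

[meteʔdʒif]

/t/ (between /e/ and /e/) fails the environment for rule 3, so it stays [t].
/t/ (between /e/ and /ɡ/) occurs immediately before a consonant → [ʔ] by rule 3.
Rule 2 applies to /ɡ/ (between /t/ and /i/: before a front vowel) → [dʒ].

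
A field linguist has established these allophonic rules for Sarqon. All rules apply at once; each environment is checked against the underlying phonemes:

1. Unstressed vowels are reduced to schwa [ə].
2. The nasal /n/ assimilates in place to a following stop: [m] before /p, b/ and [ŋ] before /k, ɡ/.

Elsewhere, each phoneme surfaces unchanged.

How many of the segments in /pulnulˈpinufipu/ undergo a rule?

Segments that undergo a rule: /u/ → [ə] (rule 1); /u/ → [ə] (rule 1); /u/ → [ə] (rule 1); /i/ → [ə] (rule 1); /u/ → [ə] (rule 1).
All other segments surface unchanged.

5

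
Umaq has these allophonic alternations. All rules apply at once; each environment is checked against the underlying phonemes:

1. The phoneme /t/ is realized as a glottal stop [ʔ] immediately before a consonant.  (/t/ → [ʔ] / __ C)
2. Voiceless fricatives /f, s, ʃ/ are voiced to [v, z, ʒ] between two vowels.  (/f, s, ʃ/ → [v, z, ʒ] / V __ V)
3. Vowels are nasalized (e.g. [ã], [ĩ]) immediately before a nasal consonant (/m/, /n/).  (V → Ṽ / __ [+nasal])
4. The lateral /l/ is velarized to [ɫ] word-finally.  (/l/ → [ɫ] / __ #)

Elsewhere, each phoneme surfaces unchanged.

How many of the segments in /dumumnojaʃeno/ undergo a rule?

Segments that undergo a rule: /u/ → [ũ] (rule 3); /u/ → [ũ] (rule 3); /ʃ/ → [ʒ] (rule 2); /e/ → [ẽ] (rule 3).
All other segments surface unchanged.

4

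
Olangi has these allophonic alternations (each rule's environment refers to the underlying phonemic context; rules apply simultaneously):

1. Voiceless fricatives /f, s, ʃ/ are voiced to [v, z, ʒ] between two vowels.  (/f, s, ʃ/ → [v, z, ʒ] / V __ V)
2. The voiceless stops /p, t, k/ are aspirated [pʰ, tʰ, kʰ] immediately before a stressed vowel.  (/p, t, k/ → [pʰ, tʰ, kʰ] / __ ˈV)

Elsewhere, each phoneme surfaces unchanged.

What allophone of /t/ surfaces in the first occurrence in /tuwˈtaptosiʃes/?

/t/ (word-initial) fails the environment for rule 2, so it stays [t].

[t]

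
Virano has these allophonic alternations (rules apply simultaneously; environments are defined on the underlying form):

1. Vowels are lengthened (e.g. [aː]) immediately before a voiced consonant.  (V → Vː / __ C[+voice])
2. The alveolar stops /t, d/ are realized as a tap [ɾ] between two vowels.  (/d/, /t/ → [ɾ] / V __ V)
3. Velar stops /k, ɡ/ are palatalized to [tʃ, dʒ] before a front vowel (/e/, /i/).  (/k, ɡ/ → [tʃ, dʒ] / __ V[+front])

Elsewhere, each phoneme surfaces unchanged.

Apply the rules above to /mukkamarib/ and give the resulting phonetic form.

/u/ (between /m/ and /k/): rule 1 targets it, but not before a voiced consonant → unchanged [u].
/k/ (between /u/ and /k/) is in the target of rule 3 but the environment (before a front vowel) is not met → [k].
/k/ (between /k/ and /a/) fails the environment for rule 3, so it stays [k].
/a/ (between /k/ and /m/) occurs before a voiced consonant → [aː] by rule 1.
/a/ (between /m/ and /r/) occurs before a voiced consonant → [aː] by rule 1.
/i/ (between /r/ and /b/): before a voiced consonant, so rule 1 applies → [iː].

[mukkaːmaːriːb]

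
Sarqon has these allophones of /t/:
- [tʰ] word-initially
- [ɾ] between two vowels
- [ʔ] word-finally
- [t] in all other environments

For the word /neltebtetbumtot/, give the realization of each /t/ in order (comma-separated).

[t], [t], [t], [t], [ʔ]

Occurrence 1 (position 4): no conditioning environment matches → elsewhere allophone [t].
Occurrence 2 (position 7): no conditioning environment matches → elsewhere allophone [t].
Occurrence 3 (position 9): no conditioning environment matches → elsewhere allophone [t].
Occurrence 4 (position 13): no conditioning environment matches → elsewhere allophone [t].
Occurrence 5 (position 15): word-finally → [ʔ].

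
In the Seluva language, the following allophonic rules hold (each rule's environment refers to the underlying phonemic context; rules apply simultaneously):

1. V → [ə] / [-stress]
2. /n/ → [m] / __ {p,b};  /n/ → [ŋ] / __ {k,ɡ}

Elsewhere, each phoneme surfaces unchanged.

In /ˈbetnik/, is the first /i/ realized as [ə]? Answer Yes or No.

/i/ meets the environment for rule 1 (in an unstressed syllable) → [ə].
The actual realization is [ə], which matches [ə].

Yes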